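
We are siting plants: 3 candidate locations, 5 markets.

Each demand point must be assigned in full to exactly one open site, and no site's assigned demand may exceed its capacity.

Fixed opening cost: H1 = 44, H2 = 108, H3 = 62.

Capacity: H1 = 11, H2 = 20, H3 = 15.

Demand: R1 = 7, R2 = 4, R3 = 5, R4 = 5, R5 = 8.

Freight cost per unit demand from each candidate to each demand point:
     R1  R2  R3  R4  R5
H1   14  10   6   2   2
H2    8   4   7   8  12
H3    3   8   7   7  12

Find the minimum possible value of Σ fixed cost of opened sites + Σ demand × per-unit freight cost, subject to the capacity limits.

337

Open {H1, H2, H3}; cheapest assignment that respects the capacities:
  H1 (cap 11, load 8): R5 — cost 8×2 = 16
  H2 (cap 20, load 9): R2, R3 — cost 4×4 + 5×7 = 51
  H3 (cap 15, load 12): R1, R4 — cost 7×3 + 5×7 = 56
  Shipping 123, fixed 214 → total 337.
  Any other capacity-feasible assignment to {H1, H2, H3} ships for at least 123.
Compare {H1, H2}: its best feasible assignment gives total 360.
Compare {H2, H3}: its best feasible assignment gives total 373.
Every other set of open sites that can feasibly serve all demand totals ≥ 360 even under its best assignment. Minimum: 337.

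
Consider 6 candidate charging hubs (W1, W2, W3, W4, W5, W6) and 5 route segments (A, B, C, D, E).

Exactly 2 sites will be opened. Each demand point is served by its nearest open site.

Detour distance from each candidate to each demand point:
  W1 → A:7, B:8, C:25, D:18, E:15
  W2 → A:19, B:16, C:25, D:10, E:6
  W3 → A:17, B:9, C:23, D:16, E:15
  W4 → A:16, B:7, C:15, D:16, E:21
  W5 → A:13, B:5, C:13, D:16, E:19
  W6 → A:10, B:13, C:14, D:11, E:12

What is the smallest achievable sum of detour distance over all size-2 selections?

47

Open {W2, W5}.
  A→W5 13, B→W5 5, C→W5 13, D→W2 10, E→W2 6  ⇒ total 47.
Compare {W5, W6}: total 51.
Compare {W1, W6}: total 52.
No size-2 selection does better; minimum is 47.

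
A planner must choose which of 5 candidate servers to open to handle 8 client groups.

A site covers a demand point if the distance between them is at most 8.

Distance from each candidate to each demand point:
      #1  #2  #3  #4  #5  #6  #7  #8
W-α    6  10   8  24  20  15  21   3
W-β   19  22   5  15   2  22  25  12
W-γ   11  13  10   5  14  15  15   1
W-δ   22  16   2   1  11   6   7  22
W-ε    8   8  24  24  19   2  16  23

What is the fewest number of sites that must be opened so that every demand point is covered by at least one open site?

4

Coverage sets (demand points within 8 of each site):
  W-α: {#1, #3, #8}
  W-β: {#3, #5}
  W-γ: {#4, #8}
  W-δ: {#3, #4, #6, #7}
  W-ε: {#1, #2, #6}
No 3 sites suffice: every size-3 union leaves at least one demand point uncovered.
But {W-α, W-β, W-δ, W-ε} covers everything, so the minimum is 4.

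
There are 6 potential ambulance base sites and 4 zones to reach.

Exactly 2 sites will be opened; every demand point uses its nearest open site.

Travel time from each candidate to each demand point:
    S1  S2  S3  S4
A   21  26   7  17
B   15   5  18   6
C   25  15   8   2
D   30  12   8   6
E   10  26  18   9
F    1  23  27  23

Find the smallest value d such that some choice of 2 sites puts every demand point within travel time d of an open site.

Open {D, E}.
  Farthest demand point is S2 at travel time 12 (to D); all others are ≤ 12.
With {D, F} the worst case is 12.
With {A, B} the worst case is 15.
No size-2 selection achieves below 12.

12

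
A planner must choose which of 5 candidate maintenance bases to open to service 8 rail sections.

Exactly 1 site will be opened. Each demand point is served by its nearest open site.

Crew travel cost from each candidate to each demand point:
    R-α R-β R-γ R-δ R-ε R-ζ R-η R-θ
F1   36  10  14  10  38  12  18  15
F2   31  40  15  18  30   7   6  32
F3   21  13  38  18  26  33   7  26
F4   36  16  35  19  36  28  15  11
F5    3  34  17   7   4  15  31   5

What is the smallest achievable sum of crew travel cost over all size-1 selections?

Open {F5}.
  R-α→F5 3, R-β→F5 34, R-γ→F5 17, R-δ→F5 7, R-ε→F5 4, R-ζ→F5 15, R-η→F5 31, R-θ→F5 5  ⇒ total 116.
Compare {F1}: total 153.
Compare {F2}: total 179.
No size-1 selection does better; minimum is 116.

116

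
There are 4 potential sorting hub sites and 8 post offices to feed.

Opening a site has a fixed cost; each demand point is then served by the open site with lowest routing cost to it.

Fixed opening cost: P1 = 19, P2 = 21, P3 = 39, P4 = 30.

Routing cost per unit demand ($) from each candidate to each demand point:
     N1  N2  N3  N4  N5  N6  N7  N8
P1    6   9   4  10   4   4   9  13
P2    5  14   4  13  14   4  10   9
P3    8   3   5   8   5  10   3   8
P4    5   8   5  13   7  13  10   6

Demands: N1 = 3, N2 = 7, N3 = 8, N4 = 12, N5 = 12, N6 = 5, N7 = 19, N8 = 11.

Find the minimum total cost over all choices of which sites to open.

438

Open {P1, P3}: assign each demand point to its cheapest open site.
  N1→P1 3×6=18, N2→P3 7×3=21, N3→P1 8×4=32, N4→P3 12×8=96, N5→P1 12×4=48, N6→P1 5×4=20, N7→P3 19×3=57, N8→P3 11×8=88
  routing cost 380, fixed 58 → total 438.
Compare {P1, P3, P4}: routing cost 355 + fixed 88 = 443.
Compare {P2, P3}: routing cost 389 + fixed 60 = 449.
Compare {P1, P2, P3}: routing cost 377 + fixed 79 = 456.
All other subsets cost ≥ 443. Minimum total cost: 438.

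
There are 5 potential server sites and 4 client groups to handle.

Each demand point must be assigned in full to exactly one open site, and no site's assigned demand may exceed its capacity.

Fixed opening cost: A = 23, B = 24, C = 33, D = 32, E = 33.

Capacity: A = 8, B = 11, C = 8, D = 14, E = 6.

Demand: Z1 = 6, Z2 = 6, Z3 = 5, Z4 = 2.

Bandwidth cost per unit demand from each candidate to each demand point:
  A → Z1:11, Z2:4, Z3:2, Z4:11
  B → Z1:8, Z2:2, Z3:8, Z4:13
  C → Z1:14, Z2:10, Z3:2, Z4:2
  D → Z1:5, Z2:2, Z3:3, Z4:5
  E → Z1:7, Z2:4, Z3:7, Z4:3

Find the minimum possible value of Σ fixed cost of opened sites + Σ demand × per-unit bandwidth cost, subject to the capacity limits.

Open {A, D}; cheapest assignment that respects the capacities:
  A (cap 8, load 5): Z3 — cost 5×2 = 10
  D (cap 14, load 14): Z1, Z2, Z4 — cost 6×5 + 6×2 + 2×5 = 52
  Shipping 62, fixed 55 → total 117.
  Any other capacity-feasible assignment to {A, D} ships for at least 62.
Compare {C, D}: its best feasible assignment gives total 121.
Compare {B, D}: its best feasible assignment gives total 123.
Every other set of open sites that can feasibly serve all demand totals ≥ 121 even under its best assignment. Minimum: 117.

117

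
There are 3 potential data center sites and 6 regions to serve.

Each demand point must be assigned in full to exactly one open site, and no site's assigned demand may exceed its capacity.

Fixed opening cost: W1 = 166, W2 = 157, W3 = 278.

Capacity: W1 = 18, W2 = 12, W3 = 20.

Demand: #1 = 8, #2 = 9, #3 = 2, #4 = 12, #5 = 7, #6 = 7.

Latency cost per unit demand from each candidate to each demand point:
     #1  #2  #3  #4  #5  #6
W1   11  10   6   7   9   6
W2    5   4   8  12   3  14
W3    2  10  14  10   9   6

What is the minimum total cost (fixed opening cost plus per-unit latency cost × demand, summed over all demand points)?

890

Open {W1, W2, W3}; cheapest assignment that respects the capacities:
  W1 (cap 18, load 16): #3, #5, #6 — cost 2×6 + 7×9 + 7×6 = 117
  W2 (cap 12, load 9): #2 — cost 9×4 = 36
  W3 (cap 20, load 20): #1, #4 — cost 8×2 + 12×10 = 136
  Shipping 289, fixed 601 → total 890.
  Any other capacity-feasible assignment to {W1, W2, W3} ships for at least 289.
Total demand is 45 and no other set of sites has combined capacity ≥ 45, so {W1, W2, W3} is the only feasible choice of open sites. Minimum: 890.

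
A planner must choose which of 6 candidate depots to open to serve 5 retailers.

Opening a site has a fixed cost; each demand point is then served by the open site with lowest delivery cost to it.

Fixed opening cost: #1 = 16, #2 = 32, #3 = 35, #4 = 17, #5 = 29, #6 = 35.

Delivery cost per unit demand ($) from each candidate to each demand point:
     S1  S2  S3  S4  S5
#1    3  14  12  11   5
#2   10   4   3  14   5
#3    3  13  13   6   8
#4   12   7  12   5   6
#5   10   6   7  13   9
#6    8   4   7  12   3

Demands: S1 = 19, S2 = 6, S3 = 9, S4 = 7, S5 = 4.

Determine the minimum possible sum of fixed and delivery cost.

Open {#1, #2, #4}: assign each demand point to its cheapest open site.
  S1→#1 19×3=57, S2→#2 6×4=24, S3→#2 9×3=27, S4→#4 7×5=35, S5→#1 4×5=20
  delivery cost 163, fixed 65 → total 228.
Compare {#2, #3}: delivery cost 170 + fixed 67 = 237.
Compare {#2, #3, #4}: delivery cost 163 + fixed 84 = 247.
Compare {#1, #2}: delivery cost 205 + fixed 48 = 253.
All other subsets cost ≥ 237. Minimum total cost: 228.

228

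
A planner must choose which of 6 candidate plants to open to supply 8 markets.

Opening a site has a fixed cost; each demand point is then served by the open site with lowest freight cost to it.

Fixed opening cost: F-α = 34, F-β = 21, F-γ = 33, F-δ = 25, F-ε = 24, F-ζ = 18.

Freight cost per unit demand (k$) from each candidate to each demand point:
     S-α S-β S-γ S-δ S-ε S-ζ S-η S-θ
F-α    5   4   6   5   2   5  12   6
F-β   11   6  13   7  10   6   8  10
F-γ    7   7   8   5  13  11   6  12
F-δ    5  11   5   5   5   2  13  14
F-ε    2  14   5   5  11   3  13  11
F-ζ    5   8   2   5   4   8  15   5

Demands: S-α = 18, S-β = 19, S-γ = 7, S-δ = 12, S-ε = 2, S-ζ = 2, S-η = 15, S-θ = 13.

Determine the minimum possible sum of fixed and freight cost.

460

Open {F-α, F-γ, F-ε, F-ζ}: assign each demand point to its cheapest open site.
  S-α→F-ε 18×2=36, S-β→F-α 19×4=76, S-γ→F-ζ 7×2=14, S-δ→F-α 12×5=60, S-ε→F-α 2×2=4, S-ζ→F-ε 2×3=6, S-η→F-γ 15×6=90, S-θ→F-ζ 13×5=65
  freight cost 351, fixed 109 → total 460.
Compare {F-α, F-γ, F-ε}: freight cost 385 + fixed 91 = 476.
Compare {F-α, F-β, F-ε, F-ζ}: freight cost 381 + fixed 97 = 478.
Compare {F-α, F-β, F-γ, F-ε, F-ζ}: freight cost 351 + fixed 130 = 481.
All other subsets cost ≥ 476. Minimum total cost: 460.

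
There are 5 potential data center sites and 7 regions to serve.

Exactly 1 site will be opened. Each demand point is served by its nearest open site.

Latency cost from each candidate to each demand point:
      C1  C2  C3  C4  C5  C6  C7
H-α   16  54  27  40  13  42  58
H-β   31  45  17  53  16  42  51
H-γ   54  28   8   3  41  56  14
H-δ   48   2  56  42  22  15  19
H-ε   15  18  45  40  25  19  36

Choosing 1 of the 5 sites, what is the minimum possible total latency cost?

198

Open {H-ε}.
  C1→H-ε 15, C2→H-ε 18, C3→H-ε 45, C4→H-ε 40, C5→H-ε 25, C6→H-ε 19, C7→H-ε 36  ⇒ total 198.
Compare {H-γ}: total 204.
Compare {H-δ}: total 204.
No size-1 selection does better; minimum is 198.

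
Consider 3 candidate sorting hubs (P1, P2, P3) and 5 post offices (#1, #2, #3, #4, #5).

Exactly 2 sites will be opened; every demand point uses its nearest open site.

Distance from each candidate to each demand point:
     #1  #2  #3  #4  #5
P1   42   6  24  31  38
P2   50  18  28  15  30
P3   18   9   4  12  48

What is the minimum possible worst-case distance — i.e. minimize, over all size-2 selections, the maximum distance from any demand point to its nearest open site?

Open {P2, P3}.
  Farthest demand point is #5 at distance 30 (to P2); all others are ≤ 30.
With {P1, P3} the worst case is 38.
With {P1, P2} the worst case is 42.
No size-2 selection achieves below 30.

30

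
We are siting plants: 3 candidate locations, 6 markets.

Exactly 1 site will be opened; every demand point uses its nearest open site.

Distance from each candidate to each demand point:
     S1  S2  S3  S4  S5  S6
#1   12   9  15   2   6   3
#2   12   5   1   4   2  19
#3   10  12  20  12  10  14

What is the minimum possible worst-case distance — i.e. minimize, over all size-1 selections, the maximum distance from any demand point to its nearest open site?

15

Open {#1}.
  Farthest demand point is S3 at distance 15 (to #1); all others are ≤ 15.
With {#2} the worst case is 19.
With {#3} the worst case is 20.
No size-1 selection achieves below 15.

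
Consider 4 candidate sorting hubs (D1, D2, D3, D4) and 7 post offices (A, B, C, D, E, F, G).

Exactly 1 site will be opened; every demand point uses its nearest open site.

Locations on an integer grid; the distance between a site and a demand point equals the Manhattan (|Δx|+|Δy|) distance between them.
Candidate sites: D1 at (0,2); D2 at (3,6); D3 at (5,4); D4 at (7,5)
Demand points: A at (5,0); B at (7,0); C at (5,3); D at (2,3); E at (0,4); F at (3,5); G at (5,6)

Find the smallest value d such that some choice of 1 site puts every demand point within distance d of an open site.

6

Open {D3}.
  Farthest demand point is B at distance 6 (to D3); all others are ≤ 6.
With {D4} the worst case is 8.
With {D1} the worst case is 9.
No size-1 selection achieves below 6.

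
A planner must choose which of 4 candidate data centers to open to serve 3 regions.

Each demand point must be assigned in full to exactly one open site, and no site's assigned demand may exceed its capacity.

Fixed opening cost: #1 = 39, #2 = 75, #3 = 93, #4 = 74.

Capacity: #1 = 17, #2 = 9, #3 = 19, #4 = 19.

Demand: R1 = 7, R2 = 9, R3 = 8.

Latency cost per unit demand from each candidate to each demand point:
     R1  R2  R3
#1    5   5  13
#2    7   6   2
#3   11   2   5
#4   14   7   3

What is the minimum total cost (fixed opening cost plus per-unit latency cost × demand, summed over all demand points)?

210

Open {#1, #2}; cheapest assignment that respects the capacities:
  #1 (cap 17, load 16): R1, R2 — cost 7×5 + 9×5 = 80
  #2 (cap 9, load 8): R3 — cost 8×2 = 16
  Shipping 96, fixed 114 → total 210.
  Any other capacity-feasible assignment to {#1, #2} ships for at least 96.
Compare {#1, #4}: its best feasible assignment gives total 217.
Compare {#1, #3}: its best feasible assignment gives total 225.
Every other set of open sites that can feasibly serve all demand totals ≥ 217 even under its best assignment. Minimum: 210.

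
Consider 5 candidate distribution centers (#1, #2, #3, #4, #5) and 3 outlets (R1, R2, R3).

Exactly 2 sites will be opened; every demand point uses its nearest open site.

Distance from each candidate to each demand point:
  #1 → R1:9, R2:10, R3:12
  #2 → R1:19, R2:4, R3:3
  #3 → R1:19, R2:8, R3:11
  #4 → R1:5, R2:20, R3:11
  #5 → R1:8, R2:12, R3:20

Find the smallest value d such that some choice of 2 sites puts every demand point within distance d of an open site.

5

Open {#2, #4}.
  Farthest demand point is R1 at distance 5 (to #4); all others are ≤ 5.
With {#2, #5} the worst case is 8.
With {#1, #2} the worst case is 9.
No size-2 selection achieves below 5.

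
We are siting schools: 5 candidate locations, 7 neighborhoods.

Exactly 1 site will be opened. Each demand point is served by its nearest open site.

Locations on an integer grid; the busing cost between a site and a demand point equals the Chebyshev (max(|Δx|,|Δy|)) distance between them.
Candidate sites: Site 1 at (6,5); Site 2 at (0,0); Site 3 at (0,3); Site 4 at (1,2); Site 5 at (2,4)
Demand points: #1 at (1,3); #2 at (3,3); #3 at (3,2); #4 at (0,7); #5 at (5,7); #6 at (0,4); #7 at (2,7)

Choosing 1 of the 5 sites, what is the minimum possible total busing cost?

Open {Site 5}.
  #1→Site 5 1, #2→Site 5 1, #3→Site 5 2, #4→Site 5 3, #5→Site 5 3, #6→Site 5 2, #7→Site 5 3  ⇒ total 15.
Compare {Site 3}: total 21.
Compare {Site 4}: total 22.
No size-1 selection does better; minimum is 15.

15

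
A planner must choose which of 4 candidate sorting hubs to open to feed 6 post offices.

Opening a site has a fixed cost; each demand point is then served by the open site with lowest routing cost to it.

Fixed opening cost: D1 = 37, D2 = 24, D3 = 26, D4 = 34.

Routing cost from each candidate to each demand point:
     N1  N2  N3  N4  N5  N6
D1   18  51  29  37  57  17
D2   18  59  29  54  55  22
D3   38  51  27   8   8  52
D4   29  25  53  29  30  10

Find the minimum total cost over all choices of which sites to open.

Open {D3, D4}: assign each demand point to its cheapest open site.
  N1→D4 29, N2→D4 25, N3→D3 27, N4→D3 8, N5→D3 8, N6→D4 10
  routing cost 107, fixed 60 → total 167.
Compare {D2, D3, D4}: routing cost 96 + fixed 84 = 180.
Compare {D2, D3}: routing cost 134 + fixed 50 = 184.
Compare {D1, D3}: routing cost 129 + fixed 63 = 192.
All other subsets cost ≥ 180. Minimum total cost: 167.

167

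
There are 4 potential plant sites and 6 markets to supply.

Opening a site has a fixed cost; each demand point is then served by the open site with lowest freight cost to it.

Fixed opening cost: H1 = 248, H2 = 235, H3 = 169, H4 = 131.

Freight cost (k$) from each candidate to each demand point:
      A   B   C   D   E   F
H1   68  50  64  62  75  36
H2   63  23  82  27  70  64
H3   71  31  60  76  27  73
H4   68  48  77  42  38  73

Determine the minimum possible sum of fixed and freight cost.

477

Open {H4}: assign each demand point to its cheapest open site.
  A→H4 68, B→H4 48, C→H4 77, D→H4 42, E→H4 38, F→H4 73
  freight cost 346, fixed 131 → total 477.
Compare {H3}: freight cost 338 + fixed 169 = 507.
Compare {H2}: freight cost 329 + fixed 235 = 564.
Compare {H3, H4}: freight cost 301 + fixed 300 = 601.
All other subsets cost ≥ 507. Minimum total cost: 477.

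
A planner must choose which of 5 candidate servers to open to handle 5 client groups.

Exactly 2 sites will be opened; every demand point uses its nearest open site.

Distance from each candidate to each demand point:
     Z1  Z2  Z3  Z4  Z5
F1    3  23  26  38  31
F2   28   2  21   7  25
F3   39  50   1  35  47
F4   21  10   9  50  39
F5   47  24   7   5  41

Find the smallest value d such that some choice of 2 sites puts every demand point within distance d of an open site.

Open {F1, F2}.
  Farthest demand point is Z5 at distance 25 (to F2); all others are ≤ 25.
With {F2, F4} the worst case is 25.
With {F2, F3} the worst case is 28.
No size-2 selection achieves below 25.

25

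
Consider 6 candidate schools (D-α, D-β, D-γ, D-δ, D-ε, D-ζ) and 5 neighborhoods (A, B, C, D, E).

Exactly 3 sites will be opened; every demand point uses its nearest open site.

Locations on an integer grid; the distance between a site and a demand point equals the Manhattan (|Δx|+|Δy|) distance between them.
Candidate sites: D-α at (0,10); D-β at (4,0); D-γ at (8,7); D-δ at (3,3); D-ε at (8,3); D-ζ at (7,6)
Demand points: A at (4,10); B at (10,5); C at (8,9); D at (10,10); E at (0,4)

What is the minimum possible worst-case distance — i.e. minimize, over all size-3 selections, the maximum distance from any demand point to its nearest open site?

5

Open {D-α, D-γ, D-δ}.
  Farthest demand point is D at distance 5 (to D-γ); all others are ≤ 5.
With {D-α, D-β, D-γ} the worst case is 6.
With {D-α, D-γ, D-ε} the worst case is 6.
No size-3 selection achieves below 5.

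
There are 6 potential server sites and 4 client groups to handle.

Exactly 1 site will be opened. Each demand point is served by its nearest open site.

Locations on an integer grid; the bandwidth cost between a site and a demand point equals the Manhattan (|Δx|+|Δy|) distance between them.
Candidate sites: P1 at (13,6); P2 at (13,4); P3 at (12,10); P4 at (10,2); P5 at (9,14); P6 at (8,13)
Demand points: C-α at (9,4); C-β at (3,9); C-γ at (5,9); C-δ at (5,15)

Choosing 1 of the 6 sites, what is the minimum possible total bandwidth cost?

Open {P6}.
  C-α→P6 10, C-β→P6 9, C-γ→P6 7, C-δ→P6 5  ⇒ total 31.
Compare {P5}: total 35.
Compare {P3}: total 39.
No size-1 selection does better; minimum is 31.

31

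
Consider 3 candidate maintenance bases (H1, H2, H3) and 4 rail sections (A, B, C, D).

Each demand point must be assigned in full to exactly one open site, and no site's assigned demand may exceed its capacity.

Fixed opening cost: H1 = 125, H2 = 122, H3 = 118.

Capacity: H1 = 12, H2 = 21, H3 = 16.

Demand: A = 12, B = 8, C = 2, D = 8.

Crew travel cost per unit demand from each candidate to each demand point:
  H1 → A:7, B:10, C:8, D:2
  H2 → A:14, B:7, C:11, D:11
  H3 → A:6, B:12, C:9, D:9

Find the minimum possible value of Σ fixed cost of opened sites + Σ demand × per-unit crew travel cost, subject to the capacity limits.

474

Open {H2, H3}; cheapest assignment that respects the capacities:
  H2 (cap 21, load 16): B, D — cost 8×7 + 8×11 = 144
  H3 (cap 16, load 14): A, C — cost 12×6 + 2×9 = 90
  Shipping 234, fixed 240 → total 474.
  Any other capacity-feasible assignment to {H2, H3} ships for at least 234.
Compare {H1, H2}: its best feasible assignment gives total 497.
Compare {H1, H2, H3}: its best feasible assignment gives total 525.
Every other set of open sites that can feasibly serve all demand totals ≥ 497 even under its best assignment. Minimum: 474.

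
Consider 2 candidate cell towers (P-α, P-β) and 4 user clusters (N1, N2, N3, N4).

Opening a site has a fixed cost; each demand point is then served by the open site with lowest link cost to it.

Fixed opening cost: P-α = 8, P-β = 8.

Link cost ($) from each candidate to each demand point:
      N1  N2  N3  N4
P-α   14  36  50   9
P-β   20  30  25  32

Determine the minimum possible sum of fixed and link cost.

Open {P-α, P-β}: assign each demand point to its cheapest open site.
  N1→P-α 14, N2→P-β 30, N3→P-β 25, N4→P-α 9
  link cost 78, fixed 16 → total 94.
Compare {P-β}: link cost 107 + fixed 8 = 115.
Compare {P-α}: link cost 109 + fixed 8 = 117.

94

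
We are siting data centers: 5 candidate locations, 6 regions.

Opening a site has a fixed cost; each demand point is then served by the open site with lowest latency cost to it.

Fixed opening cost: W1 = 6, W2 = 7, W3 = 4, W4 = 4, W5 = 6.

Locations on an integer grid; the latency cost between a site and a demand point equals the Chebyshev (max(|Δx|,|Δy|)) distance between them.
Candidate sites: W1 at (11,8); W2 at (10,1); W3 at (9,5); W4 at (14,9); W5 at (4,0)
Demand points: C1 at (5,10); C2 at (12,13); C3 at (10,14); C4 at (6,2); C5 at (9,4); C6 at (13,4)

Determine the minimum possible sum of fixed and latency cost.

30

Open {W3, W4}: assign each demand point to its cheapest open site.
  C1→W3 5, C2→W4 4, C3→W4 5, C4→W3 3, C5→W3 1, C6→W3 4
  latency cost 22, fixed 8 → total 30.
Compare {W3}: latency cost 30 + fixed 4 = 34.
Compare {W1, W3}: latency cost 24 + fixed 10 = 34.
Compare {W3, W4, W5}: latency cost 21 + fixed 14 = 35.
All other subsets cost ≥ 34. Minimum total cost: 30.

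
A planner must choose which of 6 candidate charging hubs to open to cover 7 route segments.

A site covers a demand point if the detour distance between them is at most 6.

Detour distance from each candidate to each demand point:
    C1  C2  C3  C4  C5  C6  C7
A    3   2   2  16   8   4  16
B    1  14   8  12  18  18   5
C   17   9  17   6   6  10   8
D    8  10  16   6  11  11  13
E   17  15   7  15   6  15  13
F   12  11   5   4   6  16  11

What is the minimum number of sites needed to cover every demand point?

Coverage sets (demand points within 6 of each site):
  A: {C1, C2, C3, C6}
  B: {C1, C7}
  C: {C4, C5}
  D: {C4}
  E: {C5}
  F: {C3, C4, C5}
No 2 sites suffice: every size-2 union leaves at least one demand point uncovered.
But {A, B, C} covers everything, so the minimum is 3.

3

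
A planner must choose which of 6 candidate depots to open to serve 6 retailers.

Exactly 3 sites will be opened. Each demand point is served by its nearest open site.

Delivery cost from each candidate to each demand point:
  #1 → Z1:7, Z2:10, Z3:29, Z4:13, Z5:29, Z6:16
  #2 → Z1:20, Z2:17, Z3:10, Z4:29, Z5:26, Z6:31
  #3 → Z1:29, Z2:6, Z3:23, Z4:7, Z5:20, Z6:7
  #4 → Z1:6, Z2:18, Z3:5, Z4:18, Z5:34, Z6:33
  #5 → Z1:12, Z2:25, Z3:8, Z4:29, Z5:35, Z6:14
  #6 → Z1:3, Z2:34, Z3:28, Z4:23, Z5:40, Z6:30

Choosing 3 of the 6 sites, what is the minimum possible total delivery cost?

Open {#3, #4, #6}.
  Z1→#6 3, Z2→#3 6, Z3→#4 5, Z4→#3 7, Z5→#3 20, Z6→#3 7  ⇒ total 48.
Compare {#1, #3, #4}: total 51.
Compare {#2, #3, #4}: total 51.
No size-3 selection does better; minimum is 48.

48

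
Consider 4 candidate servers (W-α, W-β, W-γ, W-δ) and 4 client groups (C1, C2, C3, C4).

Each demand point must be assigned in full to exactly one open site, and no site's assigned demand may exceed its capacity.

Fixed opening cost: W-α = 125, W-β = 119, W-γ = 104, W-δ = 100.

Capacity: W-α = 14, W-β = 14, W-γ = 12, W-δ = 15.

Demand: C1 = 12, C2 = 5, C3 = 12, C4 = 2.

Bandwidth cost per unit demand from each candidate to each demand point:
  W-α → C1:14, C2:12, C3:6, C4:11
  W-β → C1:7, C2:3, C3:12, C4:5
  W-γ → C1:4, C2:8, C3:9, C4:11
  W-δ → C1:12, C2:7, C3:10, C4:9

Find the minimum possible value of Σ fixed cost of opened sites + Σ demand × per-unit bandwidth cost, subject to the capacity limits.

493

Open {W-α, W-β, W-γ}; cheapest assignment that respects the capacities:
  W-α (cap 14, load 12): C3 — cost 12×6 = 72
  W-β (cap 14, load 7): C2, C4 — cost 5×3 + 2×5 = 25
  W-γ (cap 12, load 12): C1 — cost 12×4 = 48
  Shipping 145, fixed 348 → total 493.
  Any other capacity-feasible assignment to {W-α, W-β, W-γ} ships for at least 145.
Compare {W-α, W-γ, W-δ}: its best feasible assignment gives total 502.
Compare {W-β, W-γ, W-δ}: its best feasible assignment gives total 516.
Every other set of open sites that can feasibly serve all demand totals ≥ 502 even under its best assignment. Minimum: 493.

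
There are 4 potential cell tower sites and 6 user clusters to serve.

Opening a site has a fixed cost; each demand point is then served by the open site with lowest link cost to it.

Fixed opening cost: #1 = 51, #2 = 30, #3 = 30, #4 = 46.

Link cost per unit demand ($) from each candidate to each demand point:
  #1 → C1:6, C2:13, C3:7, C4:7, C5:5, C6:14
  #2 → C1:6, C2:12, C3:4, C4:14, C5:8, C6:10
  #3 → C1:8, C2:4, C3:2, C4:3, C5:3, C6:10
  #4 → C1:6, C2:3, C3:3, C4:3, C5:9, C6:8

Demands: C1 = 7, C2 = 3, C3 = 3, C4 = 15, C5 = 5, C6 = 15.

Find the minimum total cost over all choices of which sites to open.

313

Open {#3, #4}: assign each demand point to its cheapest open site.
  C1→#4 7×6=42, C2→#4 3×3=9, C3→#3 3×2=6, C4→#3 15×3=45, C5→#3 5×3=15, C6→#4 15×8=120
  link cost 237, fixed 76 → total 313.
Compare {#3}: link cost 284 + fixed 30 = 314.
Compare {#4}: link cost 270 + fixed 46 = 316.
Compare {#2, #3}: link cost 270 + fixed 60 = 330.
All other subsets cost ≥ 314. Minimum total cost: 313.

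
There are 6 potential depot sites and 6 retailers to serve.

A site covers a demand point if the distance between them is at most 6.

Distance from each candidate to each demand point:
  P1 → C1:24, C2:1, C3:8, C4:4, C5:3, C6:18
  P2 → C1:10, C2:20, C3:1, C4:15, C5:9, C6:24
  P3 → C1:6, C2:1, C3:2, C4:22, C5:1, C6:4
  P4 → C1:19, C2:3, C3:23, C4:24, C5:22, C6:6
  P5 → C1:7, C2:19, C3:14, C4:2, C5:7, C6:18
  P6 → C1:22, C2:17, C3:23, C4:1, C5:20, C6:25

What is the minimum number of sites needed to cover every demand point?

2

Coverage sets (demand points within 6 of each site):
  P1: {C2, C4, C5}
  P2: {C3}
  P3: {C1, C2, C3, C5, C6}
  P4: {C2, C6}
  P5: {C4}
  P6: {C4}
No single site covers all 6 demand points.
But {P1, P3} covers everything, so the minimum is 2.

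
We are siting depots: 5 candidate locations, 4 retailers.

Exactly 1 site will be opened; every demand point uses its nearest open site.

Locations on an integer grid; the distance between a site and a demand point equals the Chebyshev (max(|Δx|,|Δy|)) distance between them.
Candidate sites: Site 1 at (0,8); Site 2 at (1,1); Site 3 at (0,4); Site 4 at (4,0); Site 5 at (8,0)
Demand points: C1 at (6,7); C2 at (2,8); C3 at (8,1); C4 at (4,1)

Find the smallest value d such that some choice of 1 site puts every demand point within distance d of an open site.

Open {Site 2}.
  Farthest demand point is C2 at distance 7 (to Site 2); all others are ≤ 7.
With {Site 1} the worst case is 8.
With {Site 3} the worst case is 8.
No size-1 selection achieves below 7.

7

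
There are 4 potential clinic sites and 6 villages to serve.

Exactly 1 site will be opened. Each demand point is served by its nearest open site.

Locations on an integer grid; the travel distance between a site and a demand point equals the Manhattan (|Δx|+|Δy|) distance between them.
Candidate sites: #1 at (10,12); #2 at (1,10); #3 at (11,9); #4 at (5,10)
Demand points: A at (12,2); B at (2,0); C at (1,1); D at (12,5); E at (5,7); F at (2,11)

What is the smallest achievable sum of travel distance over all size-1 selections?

Open {#4}.
  A→#4 15, B→#4 13, C→#4 13, D→#4 12, E→#4 3, F→#4 4  ⇒ total 60.
Compare {#2}: total 64.
Compare {#3}: total 68.
No size-1 selection does better; minimum is 60.

60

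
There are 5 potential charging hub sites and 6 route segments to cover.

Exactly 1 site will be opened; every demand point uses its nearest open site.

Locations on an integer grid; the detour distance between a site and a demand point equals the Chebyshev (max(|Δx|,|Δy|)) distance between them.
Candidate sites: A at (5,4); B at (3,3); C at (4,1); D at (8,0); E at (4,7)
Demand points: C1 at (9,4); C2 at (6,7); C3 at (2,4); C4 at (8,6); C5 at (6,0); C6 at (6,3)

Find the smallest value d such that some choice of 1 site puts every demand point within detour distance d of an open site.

4

Open {A}.
  Farthest demand point is C1 at detour distance 4 (to A); all others are ≤ 4.
With {B} the worst case is 6.
With {C} the worst case is 6.
No size-1 selection achieves below 4.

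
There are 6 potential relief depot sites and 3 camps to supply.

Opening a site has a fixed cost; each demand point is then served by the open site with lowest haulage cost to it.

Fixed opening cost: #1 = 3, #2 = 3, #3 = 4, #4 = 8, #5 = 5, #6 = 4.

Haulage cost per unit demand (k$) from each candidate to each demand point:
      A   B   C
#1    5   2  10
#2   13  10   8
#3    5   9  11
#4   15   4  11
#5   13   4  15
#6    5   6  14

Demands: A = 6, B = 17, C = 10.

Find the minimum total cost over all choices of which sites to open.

150

Open {#1, #2}: assign each demand point to its cheapest open site.
  A→#1 6×5=30, B→#1 17×2=34, C→#2 10×8=80
  haulage cost 144, fixed 6 → total 150.
Compare {#1, #2, #3}: haulage cost 144 + fixed 10 = 154.
Compare {#1, #2, #6}: haulage cost 144 + fixed 10 = 154.
Compare {#1, #2, #5}: haulage cost 144 + fixed 11 = 155.
All other subsets cost ≥ 154. Minimum total cost: 150.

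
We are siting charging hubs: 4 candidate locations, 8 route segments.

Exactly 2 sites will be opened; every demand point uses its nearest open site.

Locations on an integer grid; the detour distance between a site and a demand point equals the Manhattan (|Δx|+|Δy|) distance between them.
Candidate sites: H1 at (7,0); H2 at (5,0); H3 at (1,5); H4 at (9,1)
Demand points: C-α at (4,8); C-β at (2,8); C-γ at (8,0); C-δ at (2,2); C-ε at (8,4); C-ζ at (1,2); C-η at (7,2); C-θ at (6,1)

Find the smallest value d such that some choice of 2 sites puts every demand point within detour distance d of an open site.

6

Open {H1, H3}.
  Farthest demand point is C-α at detour distance 6 (to H3); all others are ≤ 6.
With {H3, H4} the worst case is 6.
With {H2, H3} the worst case is 7.
No size-2 selection achieves below 6.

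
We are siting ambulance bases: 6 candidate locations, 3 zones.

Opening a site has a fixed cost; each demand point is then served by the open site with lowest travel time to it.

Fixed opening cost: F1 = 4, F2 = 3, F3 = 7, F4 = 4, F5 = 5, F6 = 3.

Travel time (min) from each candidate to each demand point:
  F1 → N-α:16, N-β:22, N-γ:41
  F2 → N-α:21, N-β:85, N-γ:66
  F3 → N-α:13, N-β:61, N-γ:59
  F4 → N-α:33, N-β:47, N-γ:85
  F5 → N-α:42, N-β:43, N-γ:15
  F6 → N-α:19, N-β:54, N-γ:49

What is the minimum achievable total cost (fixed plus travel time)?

Open {F1, F5}: assign each demand point to its cheapest open site.
  N-α→F1 16, N-β→F1 22, N-γ→F5 15
  travel time 53, fixed 9 → total 62.
Compare {F1, F2, F5}: travel time 53 + fixed 12 = 65.
Compare {F1, F5, F6}: travel time 53 + fixed 12 = 65.
Compare {F1, F3, F5}: travel time 50 + fixed 16 = 66.
All other subsets cost ≥ 65. Minimum total cost: 62.

62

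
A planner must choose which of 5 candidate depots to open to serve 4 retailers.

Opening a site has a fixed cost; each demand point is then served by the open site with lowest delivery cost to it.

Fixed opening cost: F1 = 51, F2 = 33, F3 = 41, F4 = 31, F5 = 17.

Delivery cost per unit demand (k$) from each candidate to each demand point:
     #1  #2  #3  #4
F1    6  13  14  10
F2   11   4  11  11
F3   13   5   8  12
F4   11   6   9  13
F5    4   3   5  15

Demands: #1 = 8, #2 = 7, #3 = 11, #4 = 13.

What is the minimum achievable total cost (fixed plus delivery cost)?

301

Open {F2, F5}: assign each demand point to its cheapest open site.
  #1→F5 8×4=32, #2→F5 7×3=21, #3→F5 11×5=55, #4→F2 13×11=143
  delivery cost 251, fixed 50 → total 301.
Compare {F1, F5}: delivery cost 238 + fixed 68 = 306.
Compare {F5}: delivery cost 303 + fixed 17 = 320.
Compare {F3, F5}: delivery cost 264 + fixed 58 = 322.
All other subsets cost ≥ 306. Minimum total cost: 301.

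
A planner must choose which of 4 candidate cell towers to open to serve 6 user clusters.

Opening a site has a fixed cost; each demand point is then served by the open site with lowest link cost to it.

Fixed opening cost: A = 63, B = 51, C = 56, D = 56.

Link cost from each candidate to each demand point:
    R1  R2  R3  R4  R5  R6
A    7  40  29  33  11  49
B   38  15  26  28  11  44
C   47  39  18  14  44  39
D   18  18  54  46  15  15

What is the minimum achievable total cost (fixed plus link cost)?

Open {C, D}: assign each demand point to its cheapest open site.
  R1→D 18, R2→D 18, R3→C 18, R4→C 14, R5→D 15, R6→D 15
  link cost 98, fixed 112 → total 210.
Compare {B}: link cost 162 + fixed 51 = 213.
Compare {B, D}: link cost 113 + fixed 107 = 220.
Compare {D}: link cost 166 + fixed 56 = 222.
All other subsets cost ≥ 213. Minimum total cost: 210.

210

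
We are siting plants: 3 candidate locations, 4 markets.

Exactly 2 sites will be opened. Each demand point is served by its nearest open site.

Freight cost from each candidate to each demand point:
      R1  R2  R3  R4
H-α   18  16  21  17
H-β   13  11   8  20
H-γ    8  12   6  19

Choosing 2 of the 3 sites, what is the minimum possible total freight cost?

43

Open {H-α, H-γ}.
  R1→H-γ 8, R2→H-γ 12, R3→H-γ 6, R4→H-α 17  ⇒ total 43.
Compare {H-β, H-γ}: total 44.
Compare {H-α, H-β}: total 49.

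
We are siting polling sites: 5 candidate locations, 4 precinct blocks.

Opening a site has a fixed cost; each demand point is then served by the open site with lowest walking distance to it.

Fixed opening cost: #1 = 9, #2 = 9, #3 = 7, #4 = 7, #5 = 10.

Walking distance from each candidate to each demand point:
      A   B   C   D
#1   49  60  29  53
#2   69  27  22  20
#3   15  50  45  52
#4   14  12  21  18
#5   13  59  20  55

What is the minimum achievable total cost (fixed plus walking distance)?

72

Open {#4}: assign each demand point to its cheapest open site.
  A→#4 14, B→#4 12, C→#4 21, D→#4 18
  walking distance 65, fixed 7 → total 72.
Compare {#3, #4}: walking distance 65 + fixed 14 = 79.
Compare {#4, #5}: walking distance 63 + fixed 17 = 80.
Compare {#1, #4}: walking distance 65 + fixed 16 = 81.
All other subsets cost ≥ 79. Minimum total cost: 72.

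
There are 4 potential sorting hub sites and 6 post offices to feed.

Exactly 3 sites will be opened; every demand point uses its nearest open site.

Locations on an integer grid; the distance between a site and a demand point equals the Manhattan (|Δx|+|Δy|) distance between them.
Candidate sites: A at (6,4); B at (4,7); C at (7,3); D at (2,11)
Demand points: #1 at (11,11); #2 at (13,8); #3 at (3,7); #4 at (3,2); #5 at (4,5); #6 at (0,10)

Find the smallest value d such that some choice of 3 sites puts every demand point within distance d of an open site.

10

Open {A, B, D}.
  Farthest demand point is #2 at distance 10 (to B); all others are ≤ 10.
With {B, C, D} the worst case is 10.
With {A, B, C} the worst case is 11.
No size-3 selection achieves below 10.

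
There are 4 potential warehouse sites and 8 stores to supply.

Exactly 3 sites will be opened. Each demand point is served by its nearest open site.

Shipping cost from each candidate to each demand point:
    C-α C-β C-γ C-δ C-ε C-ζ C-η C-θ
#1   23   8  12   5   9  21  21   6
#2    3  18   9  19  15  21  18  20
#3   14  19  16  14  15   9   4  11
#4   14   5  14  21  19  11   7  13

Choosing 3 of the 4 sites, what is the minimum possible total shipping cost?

Open {#1, #2, #3}.
  C-α→#2 3, C-β→#1 8, C-γ→#2 9, C-δ→#1 5, C-ε→#1 9, C-ζ→#3 9, C-η→#3 4, C-θ→#1 6  ⇒ total 53.
Compare {#1, #2, #4}: total 55.
Compare {#1, #3, #4}: total 64.
No size-3 selection does better; minimum is 53.

53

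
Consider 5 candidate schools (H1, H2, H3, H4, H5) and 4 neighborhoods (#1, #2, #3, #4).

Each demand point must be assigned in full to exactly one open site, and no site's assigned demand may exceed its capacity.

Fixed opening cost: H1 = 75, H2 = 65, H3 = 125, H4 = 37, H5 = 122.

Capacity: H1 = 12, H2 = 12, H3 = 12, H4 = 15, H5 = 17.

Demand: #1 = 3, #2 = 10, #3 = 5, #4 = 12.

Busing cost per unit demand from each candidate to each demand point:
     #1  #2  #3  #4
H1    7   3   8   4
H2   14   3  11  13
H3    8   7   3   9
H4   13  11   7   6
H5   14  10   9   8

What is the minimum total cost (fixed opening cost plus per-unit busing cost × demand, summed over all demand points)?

Open {H1, H2, H4}; cheapest assignment that respects the capacities:
  H1 (cap 12, load 12): #4 — cost 12×4 = 48
  H2 (cap 12, load 10): #2 — cost 10×3 = 30
  H4 (cap 15, load 8): #1, #3 — cost 3×13 + 5×7 = 74
  Shipping 152, fixed 177 → total 329.
  Any other capacity-feasible assignment to {H1, H2, H4} ships for at least 152.
Compare {H2, H3, H4}: its best feasible assignment gives total 368.
Compare {H1, H3, H4}: its best feasible assignment gives total 378.
Every other set of open sites that can feasibly serve all demand totals ≥ 368 even under its best assignment. Minimum: 329.

329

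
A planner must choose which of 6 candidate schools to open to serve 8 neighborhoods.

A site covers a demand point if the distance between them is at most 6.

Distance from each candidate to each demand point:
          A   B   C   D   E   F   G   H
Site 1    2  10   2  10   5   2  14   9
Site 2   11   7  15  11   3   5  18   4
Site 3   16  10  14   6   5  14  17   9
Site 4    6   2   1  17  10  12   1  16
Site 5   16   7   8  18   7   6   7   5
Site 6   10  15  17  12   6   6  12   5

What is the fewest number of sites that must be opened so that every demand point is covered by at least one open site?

Coverage sets (demand points within 6 of each site):
  Site 1: {A, C, E, F}
  Site 2: {E, F, H}
  Site 3: {D, E}
  Site 4: {A, B, C, G}
  Site 5: {F, H}
  Site 6: {E, F, H}
No 2 sites suffice: every size-2 union leaves at least one demand point uncovered.
But {Site 2, Site 3, Site 4} covers everything, so the minimum is 3.

3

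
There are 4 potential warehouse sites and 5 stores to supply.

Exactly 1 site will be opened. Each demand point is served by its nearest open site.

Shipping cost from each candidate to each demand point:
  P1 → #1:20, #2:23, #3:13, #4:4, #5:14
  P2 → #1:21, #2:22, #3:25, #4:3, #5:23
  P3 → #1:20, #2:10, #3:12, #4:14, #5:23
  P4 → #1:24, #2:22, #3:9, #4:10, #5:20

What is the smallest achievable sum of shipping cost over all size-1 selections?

Open {P1}.
  #1→P1 20, #2→P1 23, #3→P1 13, #4→P1 4, #5→P1 14  ⇒ total 74.
Compare {P3}: total 79.
Compare {P4}: total 85.
No size-1 selection does better; minimum is 74.

74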